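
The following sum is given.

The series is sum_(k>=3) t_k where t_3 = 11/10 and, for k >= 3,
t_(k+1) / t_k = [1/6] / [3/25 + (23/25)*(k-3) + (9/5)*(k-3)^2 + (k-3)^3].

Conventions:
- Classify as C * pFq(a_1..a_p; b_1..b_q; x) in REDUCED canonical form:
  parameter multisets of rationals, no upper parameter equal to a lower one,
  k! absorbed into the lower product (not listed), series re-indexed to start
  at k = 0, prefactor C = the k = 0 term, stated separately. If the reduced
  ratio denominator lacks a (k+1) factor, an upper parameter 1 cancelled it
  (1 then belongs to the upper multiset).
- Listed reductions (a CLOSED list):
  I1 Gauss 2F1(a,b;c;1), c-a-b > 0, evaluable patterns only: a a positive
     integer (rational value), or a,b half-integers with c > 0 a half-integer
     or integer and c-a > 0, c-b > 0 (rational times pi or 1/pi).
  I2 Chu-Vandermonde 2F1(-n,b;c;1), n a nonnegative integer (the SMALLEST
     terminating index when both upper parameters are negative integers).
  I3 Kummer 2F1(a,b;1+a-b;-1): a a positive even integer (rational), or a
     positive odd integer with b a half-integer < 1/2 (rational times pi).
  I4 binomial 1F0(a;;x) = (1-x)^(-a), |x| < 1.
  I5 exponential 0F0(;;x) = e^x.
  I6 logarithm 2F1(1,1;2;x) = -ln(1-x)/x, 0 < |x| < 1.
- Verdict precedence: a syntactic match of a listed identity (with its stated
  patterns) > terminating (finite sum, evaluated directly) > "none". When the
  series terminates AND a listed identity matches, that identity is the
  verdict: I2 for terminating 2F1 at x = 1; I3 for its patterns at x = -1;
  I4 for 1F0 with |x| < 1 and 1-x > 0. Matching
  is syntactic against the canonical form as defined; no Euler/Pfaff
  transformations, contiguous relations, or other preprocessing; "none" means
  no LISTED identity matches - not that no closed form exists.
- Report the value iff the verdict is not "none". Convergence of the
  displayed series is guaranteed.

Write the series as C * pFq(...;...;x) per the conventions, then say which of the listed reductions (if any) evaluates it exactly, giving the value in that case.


x = 1/6 here; the reduced form reads 0F2, upper {-}, lower {1/5, 3/5}, C = 11/10. Verdict: none (x = 1/6): each listed identity misses the multisets {-} ; {1/5, 3/5}.

Key step: with t_0 = 11/10, factor the ratio over Q (C = 11/10): negated roots = parameters.
Term ratio: r(k) = (1/6) * 1 / [(k+1/5) (k+3/5) (k+1)] - poly over poly, x = (1/6) from leading terms; C = 11/10 at k = 0.


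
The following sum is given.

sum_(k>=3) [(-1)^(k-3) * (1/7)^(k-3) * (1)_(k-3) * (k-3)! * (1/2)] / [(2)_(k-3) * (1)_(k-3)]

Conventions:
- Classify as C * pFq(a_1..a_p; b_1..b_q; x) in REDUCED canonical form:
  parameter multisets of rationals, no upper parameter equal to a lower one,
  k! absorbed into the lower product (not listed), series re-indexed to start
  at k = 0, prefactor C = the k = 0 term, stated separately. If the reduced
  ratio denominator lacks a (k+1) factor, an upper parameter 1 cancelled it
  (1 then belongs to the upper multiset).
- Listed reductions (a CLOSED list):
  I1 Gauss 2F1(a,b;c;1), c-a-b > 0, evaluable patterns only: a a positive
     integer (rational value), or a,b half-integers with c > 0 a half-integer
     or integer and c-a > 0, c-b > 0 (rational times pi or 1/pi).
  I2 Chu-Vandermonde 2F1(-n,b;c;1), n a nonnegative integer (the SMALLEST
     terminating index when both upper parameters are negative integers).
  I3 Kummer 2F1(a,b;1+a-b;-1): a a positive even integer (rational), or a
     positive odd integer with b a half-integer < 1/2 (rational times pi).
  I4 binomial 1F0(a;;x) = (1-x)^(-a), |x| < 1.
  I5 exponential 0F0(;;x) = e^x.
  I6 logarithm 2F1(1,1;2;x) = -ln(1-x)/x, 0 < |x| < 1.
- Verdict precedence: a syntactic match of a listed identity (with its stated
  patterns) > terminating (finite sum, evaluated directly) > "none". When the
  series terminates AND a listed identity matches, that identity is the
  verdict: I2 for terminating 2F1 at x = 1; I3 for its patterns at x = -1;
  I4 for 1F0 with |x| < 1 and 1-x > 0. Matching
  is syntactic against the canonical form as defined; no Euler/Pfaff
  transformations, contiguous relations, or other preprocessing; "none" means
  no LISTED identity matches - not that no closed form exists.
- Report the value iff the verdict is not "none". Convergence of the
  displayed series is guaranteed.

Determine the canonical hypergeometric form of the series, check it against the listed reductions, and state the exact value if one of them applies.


The series (x = -1/7) is 2F1: upper {1, 1}, lower {2}, prefactor 1/2. Verdict at x = -1/7: the logarithmic series (I6) matches (the logarithm: parameters (1,1;2), x = -1/7). Value: (7/2) * ln(8/7).

Key observation: x = (-1/7) and the (-1)^k factor (C = 1/2) folds into the argument's sign.
Step ratio: r(k) = (-1/7) * (k+1) (k+1) / [(k+2) (k+1)] - rational; roots negated = parameters, x = (-1/7), C = 1/2.


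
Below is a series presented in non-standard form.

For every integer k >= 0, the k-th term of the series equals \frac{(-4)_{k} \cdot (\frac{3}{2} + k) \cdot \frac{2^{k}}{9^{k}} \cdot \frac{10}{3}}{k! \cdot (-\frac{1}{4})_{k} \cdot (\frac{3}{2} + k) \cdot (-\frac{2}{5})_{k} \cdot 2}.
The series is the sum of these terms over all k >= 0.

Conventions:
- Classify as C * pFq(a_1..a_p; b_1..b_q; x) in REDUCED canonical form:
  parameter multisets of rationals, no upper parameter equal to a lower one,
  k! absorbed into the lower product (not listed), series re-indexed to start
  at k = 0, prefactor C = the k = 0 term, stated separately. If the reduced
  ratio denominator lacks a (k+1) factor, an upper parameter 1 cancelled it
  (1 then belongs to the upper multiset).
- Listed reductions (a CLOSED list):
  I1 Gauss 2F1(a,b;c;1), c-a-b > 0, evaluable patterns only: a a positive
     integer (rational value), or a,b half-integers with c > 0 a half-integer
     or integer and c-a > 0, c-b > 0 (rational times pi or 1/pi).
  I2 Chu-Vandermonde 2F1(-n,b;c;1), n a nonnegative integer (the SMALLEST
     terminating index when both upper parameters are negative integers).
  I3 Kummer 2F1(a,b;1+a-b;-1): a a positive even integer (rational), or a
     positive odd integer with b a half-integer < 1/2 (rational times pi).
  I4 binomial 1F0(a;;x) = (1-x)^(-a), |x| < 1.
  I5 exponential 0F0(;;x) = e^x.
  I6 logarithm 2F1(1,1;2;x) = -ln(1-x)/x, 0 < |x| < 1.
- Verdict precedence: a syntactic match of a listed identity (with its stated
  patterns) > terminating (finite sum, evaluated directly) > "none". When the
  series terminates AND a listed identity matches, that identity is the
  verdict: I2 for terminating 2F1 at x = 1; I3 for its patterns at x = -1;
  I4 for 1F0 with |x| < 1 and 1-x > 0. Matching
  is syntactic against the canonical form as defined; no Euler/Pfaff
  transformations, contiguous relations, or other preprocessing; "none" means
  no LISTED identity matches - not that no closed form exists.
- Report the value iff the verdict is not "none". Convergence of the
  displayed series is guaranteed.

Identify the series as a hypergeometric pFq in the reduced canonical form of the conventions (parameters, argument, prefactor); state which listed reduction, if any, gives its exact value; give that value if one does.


This is \frac{5}{3} * 1F2(-4; -\frac{2}{5}, -\frac{1}{4}; \frac{2}{9}) in reduced canonical form. Verdict: terminating. With -4 upstairs the series is a 5-term polynomial sum; evaluated term by term. Sum: -\frac{487700155}{177324147}.

Key observation: x = \frac{2}{9} and the constant factors (C = 5/3, x = 2/9) combine into one prefactor.
Adjacent-term ratio: r(k) = \frac{2}{9} * (k-4) / [(k-\frac{2}{5}) (k-\frac{1}{4}) (k+1)] - rational in k. x = \frac{2}{9}; t_0 = \frac{5}{3}; negate the roots.


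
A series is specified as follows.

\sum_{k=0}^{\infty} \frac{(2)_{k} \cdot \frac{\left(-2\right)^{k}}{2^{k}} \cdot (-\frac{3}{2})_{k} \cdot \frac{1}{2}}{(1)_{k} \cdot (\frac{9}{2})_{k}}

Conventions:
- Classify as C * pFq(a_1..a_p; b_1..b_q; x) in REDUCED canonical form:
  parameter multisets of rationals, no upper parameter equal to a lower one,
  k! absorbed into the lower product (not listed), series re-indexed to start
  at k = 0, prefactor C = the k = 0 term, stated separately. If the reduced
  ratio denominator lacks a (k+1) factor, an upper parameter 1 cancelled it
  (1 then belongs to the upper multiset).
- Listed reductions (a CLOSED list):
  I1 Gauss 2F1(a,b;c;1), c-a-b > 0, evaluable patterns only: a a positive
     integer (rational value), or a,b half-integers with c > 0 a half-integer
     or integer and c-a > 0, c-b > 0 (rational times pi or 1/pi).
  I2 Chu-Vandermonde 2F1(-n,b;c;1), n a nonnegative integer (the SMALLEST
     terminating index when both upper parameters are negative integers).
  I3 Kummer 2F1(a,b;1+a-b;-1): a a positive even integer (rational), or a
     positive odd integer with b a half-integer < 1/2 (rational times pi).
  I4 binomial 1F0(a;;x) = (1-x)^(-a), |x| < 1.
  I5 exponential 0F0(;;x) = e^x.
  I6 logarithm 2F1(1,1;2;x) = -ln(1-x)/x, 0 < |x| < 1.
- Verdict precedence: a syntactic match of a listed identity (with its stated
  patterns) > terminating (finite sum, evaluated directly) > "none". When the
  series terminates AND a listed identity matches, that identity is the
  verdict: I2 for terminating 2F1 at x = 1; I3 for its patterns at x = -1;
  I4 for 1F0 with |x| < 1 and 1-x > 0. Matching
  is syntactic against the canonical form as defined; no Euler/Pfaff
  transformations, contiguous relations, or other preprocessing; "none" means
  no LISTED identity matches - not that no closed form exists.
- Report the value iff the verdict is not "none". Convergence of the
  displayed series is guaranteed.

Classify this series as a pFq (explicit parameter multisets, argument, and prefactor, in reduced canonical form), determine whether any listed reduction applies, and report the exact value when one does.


This is \frac{1}{2} * 2F1(-\frac{3}{2}, 2; \frac{9}{2}; -1) in reduced canonical form. Verdict at x = -1: Kummer (I3) matches (x = -1; c = \frac{9}{2} equals 1+a-b for upper {-\frac{3}{2}, 2}: listed pattern). Value: \frac{7}{8}.

Key step: t_0 = \frac{1}{2} here, and (1)_k (prefactor 1/2) is k! itself.
Ratio: r(k) = -1 * (k-\frac{3}{2}) (k+2) / [(k+\frac{9}{2}) (k+1)] ; factor over Q: parameters, x = -1, and C = \frac{1}{2}.


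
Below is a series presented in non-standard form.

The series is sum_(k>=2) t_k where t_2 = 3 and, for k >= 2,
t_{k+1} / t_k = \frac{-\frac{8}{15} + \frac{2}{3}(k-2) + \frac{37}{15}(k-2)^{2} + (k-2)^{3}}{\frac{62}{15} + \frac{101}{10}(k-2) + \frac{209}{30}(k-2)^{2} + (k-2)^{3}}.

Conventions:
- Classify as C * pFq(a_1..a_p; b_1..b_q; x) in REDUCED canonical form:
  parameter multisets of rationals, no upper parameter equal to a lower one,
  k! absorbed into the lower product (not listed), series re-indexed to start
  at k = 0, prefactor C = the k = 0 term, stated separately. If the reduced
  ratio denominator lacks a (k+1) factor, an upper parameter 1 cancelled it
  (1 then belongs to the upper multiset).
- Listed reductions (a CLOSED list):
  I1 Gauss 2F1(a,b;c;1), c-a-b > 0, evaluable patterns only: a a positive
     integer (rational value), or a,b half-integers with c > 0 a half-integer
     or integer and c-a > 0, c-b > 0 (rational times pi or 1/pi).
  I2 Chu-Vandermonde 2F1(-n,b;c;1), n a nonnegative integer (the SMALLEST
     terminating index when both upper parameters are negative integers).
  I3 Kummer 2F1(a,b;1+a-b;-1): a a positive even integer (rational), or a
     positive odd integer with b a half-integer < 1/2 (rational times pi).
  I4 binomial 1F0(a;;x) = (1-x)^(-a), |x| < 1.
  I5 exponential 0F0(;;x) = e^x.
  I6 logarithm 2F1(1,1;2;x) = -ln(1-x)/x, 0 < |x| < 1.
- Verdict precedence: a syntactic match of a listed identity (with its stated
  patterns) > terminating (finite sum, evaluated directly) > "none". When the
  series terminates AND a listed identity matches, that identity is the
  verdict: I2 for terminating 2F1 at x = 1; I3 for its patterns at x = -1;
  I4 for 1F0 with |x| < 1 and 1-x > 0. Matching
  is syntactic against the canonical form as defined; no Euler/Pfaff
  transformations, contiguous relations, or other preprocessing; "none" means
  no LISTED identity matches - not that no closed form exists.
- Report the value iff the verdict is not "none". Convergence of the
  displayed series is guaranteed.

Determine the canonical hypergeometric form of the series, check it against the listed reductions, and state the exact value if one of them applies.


Prefactor 3, argument 1: 2F1 with upper {-\frac{1}{3}, 2} over lower {\frac{31}{6}}. Verdict (x = 1): the Gauss summation I1 applies (x = 1: the Gamma ratio telescopes since c-a-b = 7/2 > 0 and a = 2 in Z>0). Exact value: \frac{475}{189}.

Structural cue: with t_0 = 3, the expanded ratio factors over Q; prefactor 3, roots give parameters.
Term ratio: r(k) = 1 * (k-\frac{1}{3}) (k+2) / [(k+\frac{31}{6}) (k+1)] ; factor over Q: parameters, x = 1, and C = 3.


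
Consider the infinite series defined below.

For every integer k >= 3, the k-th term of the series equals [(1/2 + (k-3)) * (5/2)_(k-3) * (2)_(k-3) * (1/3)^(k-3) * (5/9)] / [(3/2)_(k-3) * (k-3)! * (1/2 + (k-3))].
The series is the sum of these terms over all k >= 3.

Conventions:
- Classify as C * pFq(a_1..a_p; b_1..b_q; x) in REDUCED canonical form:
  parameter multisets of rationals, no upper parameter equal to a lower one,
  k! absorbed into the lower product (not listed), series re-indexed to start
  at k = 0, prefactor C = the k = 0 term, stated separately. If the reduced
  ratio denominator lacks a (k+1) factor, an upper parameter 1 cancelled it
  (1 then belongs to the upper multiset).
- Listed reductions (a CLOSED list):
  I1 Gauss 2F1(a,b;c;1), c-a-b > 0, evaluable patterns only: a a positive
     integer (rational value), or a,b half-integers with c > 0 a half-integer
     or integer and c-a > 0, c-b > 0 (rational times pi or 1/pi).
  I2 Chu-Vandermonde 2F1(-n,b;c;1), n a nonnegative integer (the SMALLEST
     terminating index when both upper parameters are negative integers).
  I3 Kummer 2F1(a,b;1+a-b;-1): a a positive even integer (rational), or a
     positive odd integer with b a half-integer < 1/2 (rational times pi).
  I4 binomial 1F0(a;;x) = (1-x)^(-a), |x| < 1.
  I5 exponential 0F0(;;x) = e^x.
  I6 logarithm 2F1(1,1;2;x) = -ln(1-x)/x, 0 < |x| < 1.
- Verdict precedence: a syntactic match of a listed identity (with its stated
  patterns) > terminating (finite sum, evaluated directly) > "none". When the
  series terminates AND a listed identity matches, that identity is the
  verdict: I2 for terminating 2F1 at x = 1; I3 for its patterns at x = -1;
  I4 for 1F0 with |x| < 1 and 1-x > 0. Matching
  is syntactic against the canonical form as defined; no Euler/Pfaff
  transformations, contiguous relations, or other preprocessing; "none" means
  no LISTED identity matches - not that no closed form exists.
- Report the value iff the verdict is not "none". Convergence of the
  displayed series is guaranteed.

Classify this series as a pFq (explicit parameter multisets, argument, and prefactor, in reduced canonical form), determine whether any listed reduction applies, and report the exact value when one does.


Classification (C = 5/9): 2F1 with upper {2, 5/2}, lower {3/2}, argument x = 1/3. Verdict: none - at argument 1/3 the multisets {2, 5/2} ; {3/2} match no listed identity.

Key observation: with t_0 = 5/9, striking the common factor k + 1/2 reduces the term (C = 5/9, x = 1/3).
Term ratio: r(k) = (1/3) * (k+2) (k+5/2) / [(k+3/2) (k+1)] - rational; roots negated = parameters, x = (1/3), C = 5/9.


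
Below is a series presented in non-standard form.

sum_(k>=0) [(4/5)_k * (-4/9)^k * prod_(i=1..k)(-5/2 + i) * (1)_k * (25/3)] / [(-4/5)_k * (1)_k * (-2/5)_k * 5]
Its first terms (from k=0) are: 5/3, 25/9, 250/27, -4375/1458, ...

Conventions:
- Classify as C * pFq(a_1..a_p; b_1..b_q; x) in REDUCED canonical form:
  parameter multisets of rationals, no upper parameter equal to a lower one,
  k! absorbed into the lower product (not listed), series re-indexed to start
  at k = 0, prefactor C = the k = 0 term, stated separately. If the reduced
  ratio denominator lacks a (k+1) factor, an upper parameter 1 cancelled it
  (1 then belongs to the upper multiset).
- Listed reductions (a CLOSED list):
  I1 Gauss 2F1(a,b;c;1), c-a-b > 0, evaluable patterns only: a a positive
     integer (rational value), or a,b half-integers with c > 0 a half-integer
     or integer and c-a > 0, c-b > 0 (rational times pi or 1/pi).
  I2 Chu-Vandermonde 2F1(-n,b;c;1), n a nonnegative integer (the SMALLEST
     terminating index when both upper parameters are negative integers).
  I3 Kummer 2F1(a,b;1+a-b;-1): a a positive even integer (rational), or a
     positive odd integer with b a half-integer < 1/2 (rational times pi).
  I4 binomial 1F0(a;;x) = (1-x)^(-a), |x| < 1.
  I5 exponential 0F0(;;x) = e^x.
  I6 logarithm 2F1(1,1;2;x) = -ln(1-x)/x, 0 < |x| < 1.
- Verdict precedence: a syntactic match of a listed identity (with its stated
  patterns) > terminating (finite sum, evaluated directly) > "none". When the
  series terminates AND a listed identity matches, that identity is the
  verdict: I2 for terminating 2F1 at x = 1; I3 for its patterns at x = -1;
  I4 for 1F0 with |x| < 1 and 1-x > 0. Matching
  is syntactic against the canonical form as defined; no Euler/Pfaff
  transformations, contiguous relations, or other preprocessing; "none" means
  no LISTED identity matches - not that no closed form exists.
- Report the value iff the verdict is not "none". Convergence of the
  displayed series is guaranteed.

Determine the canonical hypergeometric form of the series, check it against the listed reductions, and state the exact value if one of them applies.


This is 5/3 * 3F2(-3/2, 4/5, 1; -4/5, -2/5; -4/9) in reduced canonical form. Verdict: none. Every listed pattern misses the 3F2 form at -4/9, upper {-3/2, 4/5, 1}.

The tell: x = (-4/9) and the running product (prefactor 5/3) telescopes to a rising factorial.
Adjacent-term ratio: r(k) = (-4/9) * (k-3/2) (k+4/5) (k+1) / [(k-4/5) (k-2/5) (k+1)] ; factor over Q: parameters, x = (-4/9), and C = 5/3.


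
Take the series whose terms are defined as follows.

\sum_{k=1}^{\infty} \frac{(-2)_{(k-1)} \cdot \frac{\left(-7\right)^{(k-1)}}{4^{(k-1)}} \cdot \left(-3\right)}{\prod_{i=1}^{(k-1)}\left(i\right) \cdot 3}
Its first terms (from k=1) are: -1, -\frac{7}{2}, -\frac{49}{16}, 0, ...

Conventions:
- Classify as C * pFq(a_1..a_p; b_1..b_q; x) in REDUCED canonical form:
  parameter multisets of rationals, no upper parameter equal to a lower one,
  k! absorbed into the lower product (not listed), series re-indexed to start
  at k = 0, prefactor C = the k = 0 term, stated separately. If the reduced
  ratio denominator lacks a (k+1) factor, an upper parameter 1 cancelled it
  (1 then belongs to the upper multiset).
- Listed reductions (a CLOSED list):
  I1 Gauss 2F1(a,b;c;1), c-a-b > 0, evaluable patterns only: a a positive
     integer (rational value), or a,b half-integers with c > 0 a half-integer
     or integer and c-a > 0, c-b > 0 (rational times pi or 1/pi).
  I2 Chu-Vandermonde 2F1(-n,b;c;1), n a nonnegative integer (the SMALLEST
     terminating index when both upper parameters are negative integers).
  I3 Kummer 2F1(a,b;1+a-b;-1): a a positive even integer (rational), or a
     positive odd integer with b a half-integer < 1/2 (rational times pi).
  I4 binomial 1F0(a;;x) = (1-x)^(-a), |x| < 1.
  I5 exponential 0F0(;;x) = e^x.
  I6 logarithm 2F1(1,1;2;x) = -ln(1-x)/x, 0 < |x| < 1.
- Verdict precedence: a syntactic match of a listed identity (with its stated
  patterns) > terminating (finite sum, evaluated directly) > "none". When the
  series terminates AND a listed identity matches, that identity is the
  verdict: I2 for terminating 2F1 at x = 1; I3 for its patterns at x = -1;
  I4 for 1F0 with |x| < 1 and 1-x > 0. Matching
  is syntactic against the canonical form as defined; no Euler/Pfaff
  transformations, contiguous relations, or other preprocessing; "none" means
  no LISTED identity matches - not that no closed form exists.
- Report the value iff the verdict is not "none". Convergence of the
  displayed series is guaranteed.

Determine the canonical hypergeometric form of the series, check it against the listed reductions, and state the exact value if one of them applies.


With C = -1: the canonical form is 1F0(-2; -; -\frac{7}{4}). Verdict: terminating. (-2)_k vanishes past k = 2, leaving a 3-term sum, computed directly. Value: -\frac{121}{16}.

The tell: from the first term -1: the two geometric factors (prefactor -1) combine into one argument.
Step ratio: r(k) = -\frac{7}{4} * (k-2) / [(k+1)] - rational; roots negated = parameters, x = -\frac{7}{4}, C = -1.


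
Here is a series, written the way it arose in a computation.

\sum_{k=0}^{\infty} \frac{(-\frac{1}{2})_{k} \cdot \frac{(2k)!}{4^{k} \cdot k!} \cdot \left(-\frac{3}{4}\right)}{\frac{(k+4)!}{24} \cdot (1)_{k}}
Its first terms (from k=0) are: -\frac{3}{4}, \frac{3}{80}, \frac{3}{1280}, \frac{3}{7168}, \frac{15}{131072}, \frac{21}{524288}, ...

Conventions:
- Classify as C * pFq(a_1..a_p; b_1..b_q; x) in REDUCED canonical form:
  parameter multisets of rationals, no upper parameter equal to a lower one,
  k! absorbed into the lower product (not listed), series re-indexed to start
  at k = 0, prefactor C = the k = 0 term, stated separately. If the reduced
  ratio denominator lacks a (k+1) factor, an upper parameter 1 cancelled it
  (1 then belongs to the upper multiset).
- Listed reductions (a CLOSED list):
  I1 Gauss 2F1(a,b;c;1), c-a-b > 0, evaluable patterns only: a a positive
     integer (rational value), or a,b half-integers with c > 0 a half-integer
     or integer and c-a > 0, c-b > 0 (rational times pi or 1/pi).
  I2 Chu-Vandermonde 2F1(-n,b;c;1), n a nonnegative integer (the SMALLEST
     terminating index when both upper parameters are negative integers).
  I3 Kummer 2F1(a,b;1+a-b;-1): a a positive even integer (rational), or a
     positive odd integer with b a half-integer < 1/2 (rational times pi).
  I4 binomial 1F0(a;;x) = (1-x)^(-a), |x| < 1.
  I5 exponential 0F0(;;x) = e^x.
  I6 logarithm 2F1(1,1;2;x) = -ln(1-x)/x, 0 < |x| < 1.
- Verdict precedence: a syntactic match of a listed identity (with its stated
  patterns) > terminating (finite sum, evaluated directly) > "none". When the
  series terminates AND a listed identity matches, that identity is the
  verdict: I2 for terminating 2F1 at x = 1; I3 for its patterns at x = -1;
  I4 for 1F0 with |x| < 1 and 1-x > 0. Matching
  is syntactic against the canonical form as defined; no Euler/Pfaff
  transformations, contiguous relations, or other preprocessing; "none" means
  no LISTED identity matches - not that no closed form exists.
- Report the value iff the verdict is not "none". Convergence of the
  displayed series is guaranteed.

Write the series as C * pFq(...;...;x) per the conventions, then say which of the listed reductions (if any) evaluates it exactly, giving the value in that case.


With C = -\frac{3}{4}: the canonical form is 2F1(-\frac{1}{2}, \frac{1}{2}; 5; 1). Verdict: this is Gauss (I1, half-integer pattern) (x = 1; upper {-\frac{1}{2}, \frac{1}{2}} half-integers, c = 5 in the evaluable pattern). Sum: \left(-\frac{8192}{3675}\right) / \pi.

Key step: with t_0 = -\frac{3}{4}, the denominator's factorial ratio (C = -3/4, x = 1) is a lower Pochhammer.
Adjacent-term ratio: r(k) = 1 * (k-\frac{1}{2}) (k+\frac{1}{2}) / [(k+5) (k+1)] - poly over poly, x = 1 from leading terms; C = -\frac{3}{4} at k = 0.


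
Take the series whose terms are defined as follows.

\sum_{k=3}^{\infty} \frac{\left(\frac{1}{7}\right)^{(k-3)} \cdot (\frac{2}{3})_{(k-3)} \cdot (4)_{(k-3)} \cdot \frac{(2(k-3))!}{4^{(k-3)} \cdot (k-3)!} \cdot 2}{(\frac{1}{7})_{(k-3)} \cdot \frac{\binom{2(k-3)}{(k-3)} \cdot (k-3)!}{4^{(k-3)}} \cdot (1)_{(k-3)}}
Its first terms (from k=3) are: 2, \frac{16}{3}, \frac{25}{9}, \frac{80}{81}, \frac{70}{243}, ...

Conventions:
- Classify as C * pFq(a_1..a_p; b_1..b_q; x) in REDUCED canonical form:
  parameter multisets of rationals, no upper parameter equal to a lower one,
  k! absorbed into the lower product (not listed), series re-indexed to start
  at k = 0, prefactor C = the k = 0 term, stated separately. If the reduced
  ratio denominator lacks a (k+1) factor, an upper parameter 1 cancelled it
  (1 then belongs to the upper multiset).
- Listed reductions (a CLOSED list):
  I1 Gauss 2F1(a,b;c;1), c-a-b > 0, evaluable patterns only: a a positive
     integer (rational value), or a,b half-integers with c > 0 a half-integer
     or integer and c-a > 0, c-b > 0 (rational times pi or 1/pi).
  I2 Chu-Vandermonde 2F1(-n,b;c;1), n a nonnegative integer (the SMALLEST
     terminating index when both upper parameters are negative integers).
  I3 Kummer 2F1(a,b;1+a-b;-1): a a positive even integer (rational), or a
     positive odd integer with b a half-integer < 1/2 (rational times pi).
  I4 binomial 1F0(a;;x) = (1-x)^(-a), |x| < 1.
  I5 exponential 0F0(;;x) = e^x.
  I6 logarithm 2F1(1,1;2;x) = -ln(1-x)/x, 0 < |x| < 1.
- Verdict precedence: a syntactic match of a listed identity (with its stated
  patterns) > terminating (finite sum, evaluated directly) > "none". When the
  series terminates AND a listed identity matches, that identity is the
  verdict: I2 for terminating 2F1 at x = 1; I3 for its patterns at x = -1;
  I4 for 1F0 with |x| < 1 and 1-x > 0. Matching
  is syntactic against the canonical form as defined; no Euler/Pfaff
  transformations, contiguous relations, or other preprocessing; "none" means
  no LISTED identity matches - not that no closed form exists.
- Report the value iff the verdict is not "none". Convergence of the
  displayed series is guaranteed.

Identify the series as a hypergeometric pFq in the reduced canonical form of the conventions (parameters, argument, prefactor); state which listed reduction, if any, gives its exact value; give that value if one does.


With C = 2: the canonical form is 2F1(\frac{2}{3}, 4; \frac{1}{7}; \frac{1}{7}). Verdict: none here - no I1-I6 shape fits x = \frac{1}{7} with lower {\frac{1}{7}}.

Structural cue: t_0 = 2 here, and the parameter 1/2 appears in both the upper and lower lists and cancels.
Term ratio: r(k) = \frac{1}{7} * (k+\frac{2}{3}) (k+4) / [(k+\frac{1}{7}) (k+1)] - rational in k, leading ratio \frac{1}{7}; with t_0 = 2, classification follows.


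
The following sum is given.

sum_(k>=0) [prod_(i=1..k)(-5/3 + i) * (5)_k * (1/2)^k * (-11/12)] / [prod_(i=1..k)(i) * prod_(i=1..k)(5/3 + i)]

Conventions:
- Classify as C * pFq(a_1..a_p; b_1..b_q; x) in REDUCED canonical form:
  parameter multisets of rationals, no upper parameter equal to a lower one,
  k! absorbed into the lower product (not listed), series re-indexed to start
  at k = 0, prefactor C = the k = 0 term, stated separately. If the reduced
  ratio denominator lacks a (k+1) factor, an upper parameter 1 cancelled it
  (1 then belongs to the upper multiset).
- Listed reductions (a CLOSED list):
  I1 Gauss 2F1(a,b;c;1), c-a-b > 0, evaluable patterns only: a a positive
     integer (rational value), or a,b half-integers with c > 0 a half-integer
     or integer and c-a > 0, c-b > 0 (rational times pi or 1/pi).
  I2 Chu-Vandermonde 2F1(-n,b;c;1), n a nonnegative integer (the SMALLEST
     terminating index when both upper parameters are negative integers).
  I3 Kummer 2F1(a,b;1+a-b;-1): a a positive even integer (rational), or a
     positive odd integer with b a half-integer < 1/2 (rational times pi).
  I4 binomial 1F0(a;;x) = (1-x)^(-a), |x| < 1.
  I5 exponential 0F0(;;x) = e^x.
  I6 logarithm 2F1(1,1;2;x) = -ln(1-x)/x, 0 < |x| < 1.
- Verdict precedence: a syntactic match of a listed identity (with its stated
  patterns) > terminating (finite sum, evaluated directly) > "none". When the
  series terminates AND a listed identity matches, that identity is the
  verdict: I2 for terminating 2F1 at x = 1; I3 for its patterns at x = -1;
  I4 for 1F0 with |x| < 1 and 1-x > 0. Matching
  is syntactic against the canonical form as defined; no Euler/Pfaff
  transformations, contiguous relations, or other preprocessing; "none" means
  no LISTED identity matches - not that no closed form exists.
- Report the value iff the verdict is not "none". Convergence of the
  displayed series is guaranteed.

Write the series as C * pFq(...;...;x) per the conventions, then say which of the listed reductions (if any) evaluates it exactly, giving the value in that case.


This is -11/12 * 2F1(-2/3, 5; 8/3; 1/2) in reduced canonical form. Verdict: none - at argument 1/2 the multisets {-2/3, 5} ; {8/3} match no listed identity.

Key step: with t_0 = -11/12, the lower running product (C = -11/12) is a rising factorial.
Ratio: r(k) = (1/2) * (k-2/3) (k+5) / [(k+8/3) (k+1)] - rational; roots negated = parameters, x = (1/2), C = -11/12.


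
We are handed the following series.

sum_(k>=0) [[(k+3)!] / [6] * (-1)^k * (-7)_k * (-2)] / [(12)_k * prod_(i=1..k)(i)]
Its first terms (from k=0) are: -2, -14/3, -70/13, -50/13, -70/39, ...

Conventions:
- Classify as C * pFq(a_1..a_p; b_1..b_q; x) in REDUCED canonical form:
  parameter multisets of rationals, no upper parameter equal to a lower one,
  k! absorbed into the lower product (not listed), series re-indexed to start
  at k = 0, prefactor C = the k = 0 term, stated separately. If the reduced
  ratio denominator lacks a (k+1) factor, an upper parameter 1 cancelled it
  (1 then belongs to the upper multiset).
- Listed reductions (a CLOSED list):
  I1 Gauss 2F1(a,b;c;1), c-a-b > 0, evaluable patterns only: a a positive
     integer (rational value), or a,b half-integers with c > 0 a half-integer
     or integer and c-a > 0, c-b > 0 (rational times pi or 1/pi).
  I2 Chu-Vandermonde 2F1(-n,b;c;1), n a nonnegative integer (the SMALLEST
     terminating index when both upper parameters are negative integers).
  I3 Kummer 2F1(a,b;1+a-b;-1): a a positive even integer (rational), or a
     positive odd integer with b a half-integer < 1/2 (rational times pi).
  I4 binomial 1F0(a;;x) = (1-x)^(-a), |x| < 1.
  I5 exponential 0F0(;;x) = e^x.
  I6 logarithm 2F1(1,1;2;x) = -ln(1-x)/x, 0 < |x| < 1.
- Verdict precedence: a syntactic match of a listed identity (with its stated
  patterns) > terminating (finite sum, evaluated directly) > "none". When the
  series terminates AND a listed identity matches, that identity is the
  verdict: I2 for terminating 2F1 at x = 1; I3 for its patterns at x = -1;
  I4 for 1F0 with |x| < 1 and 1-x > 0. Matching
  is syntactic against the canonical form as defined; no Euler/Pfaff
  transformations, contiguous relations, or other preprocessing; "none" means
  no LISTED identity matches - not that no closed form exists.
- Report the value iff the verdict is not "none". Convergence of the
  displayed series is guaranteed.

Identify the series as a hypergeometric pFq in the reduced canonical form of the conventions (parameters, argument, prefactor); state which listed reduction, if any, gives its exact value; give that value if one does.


x = -1 here; the reduced form reads 2F1, upper {-7, 4}, lower {12}, C = -2. Verdict: the Kummer evaluation I3 applies (x = -1; c = 12 equals 1+a-b for upper {-7, 4}: listed pattern). Exact value: -55/3.

Key observation: t_0 = -2 here, and the product of the first k integers (prefactor -2) is k!.
Ratio: r(k) = (-1) * (k-7) (k+4) / [(k+12) (k+1)] - rational; roots negated = parameters, x = (-1), C = -2.


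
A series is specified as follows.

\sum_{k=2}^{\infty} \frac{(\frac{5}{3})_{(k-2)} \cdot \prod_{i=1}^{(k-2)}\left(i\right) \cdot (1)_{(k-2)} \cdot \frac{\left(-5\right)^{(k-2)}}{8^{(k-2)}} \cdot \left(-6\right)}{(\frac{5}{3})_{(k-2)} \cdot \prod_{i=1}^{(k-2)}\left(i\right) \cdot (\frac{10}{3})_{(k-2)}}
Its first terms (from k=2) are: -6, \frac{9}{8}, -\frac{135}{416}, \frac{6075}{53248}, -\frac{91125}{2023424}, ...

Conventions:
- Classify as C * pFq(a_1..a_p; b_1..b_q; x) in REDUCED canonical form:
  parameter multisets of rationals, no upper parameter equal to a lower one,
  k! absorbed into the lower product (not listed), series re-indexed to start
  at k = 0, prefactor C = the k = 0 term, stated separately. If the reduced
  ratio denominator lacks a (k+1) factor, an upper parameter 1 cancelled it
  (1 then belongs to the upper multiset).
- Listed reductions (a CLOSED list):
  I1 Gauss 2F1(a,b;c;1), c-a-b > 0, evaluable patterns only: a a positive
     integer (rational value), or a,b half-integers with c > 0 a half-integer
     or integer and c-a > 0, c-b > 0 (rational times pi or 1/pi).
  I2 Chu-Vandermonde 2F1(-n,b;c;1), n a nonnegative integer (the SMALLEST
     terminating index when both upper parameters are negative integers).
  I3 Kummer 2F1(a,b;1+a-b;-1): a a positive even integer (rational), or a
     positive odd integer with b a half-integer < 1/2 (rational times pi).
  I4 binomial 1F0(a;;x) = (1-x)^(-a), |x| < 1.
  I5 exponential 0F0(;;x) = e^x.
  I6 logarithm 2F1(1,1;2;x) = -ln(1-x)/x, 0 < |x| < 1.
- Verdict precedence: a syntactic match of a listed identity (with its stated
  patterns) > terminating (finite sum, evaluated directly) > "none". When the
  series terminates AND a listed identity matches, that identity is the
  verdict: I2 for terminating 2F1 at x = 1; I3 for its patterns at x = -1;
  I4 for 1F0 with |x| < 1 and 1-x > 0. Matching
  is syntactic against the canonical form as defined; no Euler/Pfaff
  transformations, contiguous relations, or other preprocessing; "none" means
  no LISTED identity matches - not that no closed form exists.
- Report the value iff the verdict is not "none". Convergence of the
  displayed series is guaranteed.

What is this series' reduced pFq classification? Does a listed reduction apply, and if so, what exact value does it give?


Reduced: x = -\frac{5}{8}, 2F1, upper = {1, 1}, lower = {\frac{10}{3}}, C = -6. Verdict: no listed reduction: x = -\frac{5}{8} and upper {1, 1} fail every I1-I6 pattern.

Structural cue: from the first term -6: the product of the first k integers (C = -6) is k!.
Adjacent-term ratio: r(k) = -\frac{5}{8} * (k+1) (k+1) / [(k+\frac{10}{3}) (k+1)] - rational; roots negated = parameters, x = -\frac{5}{8}, C = -6.


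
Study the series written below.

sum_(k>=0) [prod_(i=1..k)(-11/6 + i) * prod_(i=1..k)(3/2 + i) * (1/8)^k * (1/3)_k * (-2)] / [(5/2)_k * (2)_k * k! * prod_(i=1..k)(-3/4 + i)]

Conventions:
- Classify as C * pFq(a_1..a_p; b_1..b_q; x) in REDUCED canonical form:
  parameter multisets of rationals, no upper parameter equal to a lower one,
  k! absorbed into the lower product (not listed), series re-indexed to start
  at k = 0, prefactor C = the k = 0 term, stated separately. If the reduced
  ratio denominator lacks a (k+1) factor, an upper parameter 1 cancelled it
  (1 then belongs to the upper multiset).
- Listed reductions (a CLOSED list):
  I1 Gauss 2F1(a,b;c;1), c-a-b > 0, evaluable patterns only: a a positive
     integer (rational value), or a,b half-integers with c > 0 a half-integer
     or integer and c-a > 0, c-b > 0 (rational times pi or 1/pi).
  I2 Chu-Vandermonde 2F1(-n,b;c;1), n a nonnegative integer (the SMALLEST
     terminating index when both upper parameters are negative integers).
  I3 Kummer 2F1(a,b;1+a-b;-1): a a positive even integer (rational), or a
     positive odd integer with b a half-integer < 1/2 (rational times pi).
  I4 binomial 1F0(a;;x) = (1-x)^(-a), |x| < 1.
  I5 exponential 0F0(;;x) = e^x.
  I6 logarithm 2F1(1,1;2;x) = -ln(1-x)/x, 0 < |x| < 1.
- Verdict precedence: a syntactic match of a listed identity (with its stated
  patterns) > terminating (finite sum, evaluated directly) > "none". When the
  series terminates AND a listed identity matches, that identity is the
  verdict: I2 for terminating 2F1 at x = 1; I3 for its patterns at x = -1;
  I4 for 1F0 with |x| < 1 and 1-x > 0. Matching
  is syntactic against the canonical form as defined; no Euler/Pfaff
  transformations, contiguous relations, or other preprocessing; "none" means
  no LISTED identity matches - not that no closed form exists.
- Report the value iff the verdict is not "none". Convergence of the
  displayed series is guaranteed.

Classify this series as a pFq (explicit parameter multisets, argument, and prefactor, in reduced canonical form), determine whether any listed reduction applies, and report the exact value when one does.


The series (x = 1/8) is 2F2: upper {-5/6, 1/3}, lower {1/4, 2}, prefactor -2. Verdict: none. Every listed pattern misses the 2F2 form at 1/8, upper {-5/6, 1/3}.

First insight: from the first term -2: the running product (C = -2) telescopes to a rising factorial.
Ratio: r(k) = (1/8) * (k-5/6) (k+1/3) / [(k+1/4) (k+2) (k+1)] - rational; roots negated = parameters, x = (1/8), C = -2.


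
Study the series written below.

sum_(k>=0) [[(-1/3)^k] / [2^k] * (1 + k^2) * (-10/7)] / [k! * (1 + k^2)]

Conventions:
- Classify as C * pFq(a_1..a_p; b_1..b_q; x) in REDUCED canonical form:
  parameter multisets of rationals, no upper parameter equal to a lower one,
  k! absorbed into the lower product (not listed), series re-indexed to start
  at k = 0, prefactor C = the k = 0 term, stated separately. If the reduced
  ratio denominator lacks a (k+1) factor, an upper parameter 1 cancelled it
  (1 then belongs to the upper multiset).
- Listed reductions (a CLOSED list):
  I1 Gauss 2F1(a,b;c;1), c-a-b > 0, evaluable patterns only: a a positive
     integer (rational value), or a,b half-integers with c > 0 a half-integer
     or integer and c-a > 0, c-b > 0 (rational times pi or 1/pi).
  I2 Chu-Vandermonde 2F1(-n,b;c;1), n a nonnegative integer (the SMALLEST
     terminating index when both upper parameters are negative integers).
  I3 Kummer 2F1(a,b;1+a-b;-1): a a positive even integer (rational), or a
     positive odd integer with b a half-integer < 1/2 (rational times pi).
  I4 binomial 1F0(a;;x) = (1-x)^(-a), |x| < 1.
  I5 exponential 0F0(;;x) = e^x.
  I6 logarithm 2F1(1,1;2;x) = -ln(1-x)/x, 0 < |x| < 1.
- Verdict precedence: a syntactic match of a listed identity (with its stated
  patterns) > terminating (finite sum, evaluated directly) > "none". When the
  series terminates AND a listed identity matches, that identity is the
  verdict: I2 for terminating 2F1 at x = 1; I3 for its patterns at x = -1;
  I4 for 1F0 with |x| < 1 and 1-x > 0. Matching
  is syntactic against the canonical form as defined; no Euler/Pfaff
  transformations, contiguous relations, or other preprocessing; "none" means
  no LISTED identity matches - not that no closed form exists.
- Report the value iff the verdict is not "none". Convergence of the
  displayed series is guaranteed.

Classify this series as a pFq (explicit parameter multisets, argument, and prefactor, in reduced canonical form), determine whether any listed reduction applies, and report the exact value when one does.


Prefactor -10/7, argument -1/6: 0F0 with upper {-} over lower {-}. Verdict: the exponential series (I5) fires (the 0F0 exponential series at x = -1/6). Sum: (-10/7) * e^(-1/6).

First insight: t_0 = -10/7 here, and the factor k^2 + 1 cancels (top and bottom), leaving C = -10/7, x = -1/6.
Term ratio: r(k) = (-1/6) * 1 / [(k+1)] - rational; roots negated = parameters, x = (-1/6), C = -10/7.


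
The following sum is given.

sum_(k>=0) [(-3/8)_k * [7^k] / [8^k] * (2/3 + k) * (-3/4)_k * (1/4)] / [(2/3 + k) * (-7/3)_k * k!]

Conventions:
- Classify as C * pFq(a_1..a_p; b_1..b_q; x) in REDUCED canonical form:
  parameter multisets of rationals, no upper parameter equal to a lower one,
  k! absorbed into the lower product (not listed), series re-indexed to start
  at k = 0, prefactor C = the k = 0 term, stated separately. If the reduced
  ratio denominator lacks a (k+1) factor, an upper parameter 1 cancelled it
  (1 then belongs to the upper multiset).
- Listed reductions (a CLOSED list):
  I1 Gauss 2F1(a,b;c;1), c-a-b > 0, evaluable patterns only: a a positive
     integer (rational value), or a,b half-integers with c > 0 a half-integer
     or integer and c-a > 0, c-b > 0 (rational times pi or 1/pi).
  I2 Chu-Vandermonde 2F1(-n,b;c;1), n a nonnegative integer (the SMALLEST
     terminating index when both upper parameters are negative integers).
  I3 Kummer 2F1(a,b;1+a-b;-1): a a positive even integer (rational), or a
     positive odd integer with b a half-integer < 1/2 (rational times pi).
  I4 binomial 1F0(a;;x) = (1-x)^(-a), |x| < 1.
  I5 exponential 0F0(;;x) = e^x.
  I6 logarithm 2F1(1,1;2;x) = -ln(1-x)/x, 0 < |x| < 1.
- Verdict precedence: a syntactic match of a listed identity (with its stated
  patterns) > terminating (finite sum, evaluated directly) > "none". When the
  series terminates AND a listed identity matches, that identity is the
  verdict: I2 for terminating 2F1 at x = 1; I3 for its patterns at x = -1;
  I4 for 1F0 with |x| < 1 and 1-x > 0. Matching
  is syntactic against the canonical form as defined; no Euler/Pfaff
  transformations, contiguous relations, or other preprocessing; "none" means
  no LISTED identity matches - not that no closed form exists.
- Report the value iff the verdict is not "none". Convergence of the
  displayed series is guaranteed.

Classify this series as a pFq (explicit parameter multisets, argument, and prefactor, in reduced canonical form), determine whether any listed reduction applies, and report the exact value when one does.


Prefactor 1/4, argument 7/8: 2F1 with upper {-3/4, -3/8} over lower {-7/3}. Verdict: none. A 2F1 with upper {-3/4, -3/8} fits none of I1-I6 at x = 7/8; the sum runs forever.

First insight: from the first term 1/4: k + 2/3 divides numerator and denominator alike; prefactor 1/4 after cancelling.
Step ratio: r(k) = (7/8) * (k-3/4) (k-3/8) / [(k-7/3) (k+1)] ; factor over Q: parameters, x = (7/8), and C = 1/4.
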